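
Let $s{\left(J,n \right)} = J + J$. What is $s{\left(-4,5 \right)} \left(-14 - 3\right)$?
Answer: $136$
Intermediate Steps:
$s{\left(J,n \right)} = 2 J$
$s{\left(-4,5 \right)} \left(-14 - 3\right) = 2 \left(-4\right) \left(-14 - 3\right) = \left(-8\right) \left(-17\right) = 136$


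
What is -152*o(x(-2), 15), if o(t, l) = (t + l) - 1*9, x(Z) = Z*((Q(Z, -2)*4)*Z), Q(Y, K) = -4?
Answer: 8816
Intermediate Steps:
x(Z) = -16*Z² (x(Z) = Z*((-4*4)*Z) = Z*(-16*Z) = -16*Z²)
o(t, l) = -9 + l + t (o(t, l) = (l + t) - 9 = -9 + l + t)
-152*o(x(-2), 15) = -152*(-9 + 15 - 16*(-2)²) = -152*(-9 + 15 - 16*4) = -152*(-9 + 15 - 64) = -152*(-58) = 8816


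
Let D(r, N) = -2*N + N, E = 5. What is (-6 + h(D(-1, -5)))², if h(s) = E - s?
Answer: 36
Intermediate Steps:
D(r, N) = -N
h(s) = 5 - s
(-6 + h(D(-1, -5)))² = (-6 + (5 - (-1)*(-5)))² = (-6 + (5 - 1*5))² = (-6 + (5 - 5))² = (-6 + 0)² = (-6)² = 36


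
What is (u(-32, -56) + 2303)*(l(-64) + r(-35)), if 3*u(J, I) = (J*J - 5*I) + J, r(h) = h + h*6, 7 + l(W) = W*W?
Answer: 10482588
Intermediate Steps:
l(W) = -7 + W² (l(W) = -7 + W*W = -7 + W²)
r(h) = 7*h (r(h) = h + 6*h = 7*h)
u(J, I) = -5*I/3 + J/3 + J²/3 (u(J, I) = ((J*J - 5*I) + J)/3 = ((J² - 5*I) + J)/3 = (J + J² - 5*I)/3 = -5*I/3 + J/3 + J²/3)
(u(-32, -56) + 2303)*(l(-64) + r(-35)) = ((-5/3*(-56) + (⅓)*(-32) + (⅓)*(-32)²) + 2303)*((-7 + (-64)²) + 7*(-35)) = ((280/3 - 32/3 + (⅓)*1024) + 2303)*((-7 + 4096) - 245) = ((280/3 - 32/3 + 1024/3) + 2303)*(4089 - 245) = (424 + 2303)*3844 = 2727*3844 = 10482588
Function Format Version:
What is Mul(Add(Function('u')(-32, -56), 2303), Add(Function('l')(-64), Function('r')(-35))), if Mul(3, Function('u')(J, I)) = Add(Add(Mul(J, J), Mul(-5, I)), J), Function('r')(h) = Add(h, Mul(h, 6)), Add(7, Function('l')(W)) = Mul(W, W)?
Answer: 10482588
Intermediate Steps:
Function('l')(W) = Add(-7, Pow(W, 2)) (Function('l')(W) = Add(-7, Mul(W, W)) = Add(-7, Pow(W, 2)))
Function('r')(h) = Mul(7, h) (Function('r')(h) = Add(h, Mul(6, h)) = Mul(7, h))
Function('u')(J, I) = Add(Mul(Rational(-5, 3), I), Mul(Rational(1, 3), J), Mul(Rational(1, 3), Pow(J, 2))) (Function('u')(J, I) = Mul(Rational(1, 3), Add(Add(Mul(J, J), Mul(-5, I)), J)) = Mul(Rational(1, 3), Add(Add(Pow(J, 2), Mul(-5, I)), J)) = Mul(Rational(1, 3), Add(J, Pow(J, 2), Mul(-5, I))) = Add(Mul(Rational(-5, 3), I), Mul(Rational(1, 3), J), Mul(Rational(1, 3), Pow(J, 2))))
Mul(Add(Function('u')(-32, -56), 2303), Add(Function('l')(-64), Function('r')(-35))) = Mul(Add(Add(Mul(Rational(-5, 3), -56), Mul(Rational(1, 3), -32), Mul(Rational(1, 3), Pow(-32, 2))), 2303), Add(Add(-7, Pow(-64, 2)), Mul(7, -35))) = Mul(Add(Add(Rational(280, 3), Rational(-32, 3), Mul(Rational(1, 3), 1024)), 2303), Add(Add(-7, 4096), -245)) = Mul(Add(Add(Rational(280, 3), Rational(-32, 3), Rational(1024, 3)), 2303), Add(4089, -245)) = Mul(Add(424, 2303), 3844) = Mul(2727, 3844) = 10482588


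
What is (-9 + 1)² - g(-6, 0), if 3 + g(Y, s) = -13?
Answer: 80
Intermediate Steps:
g(Y, s) = -16 (g(Y, s) = -3 - 13 = -16)
(-9 + 1)² - g(-6, 0) = (-9 + 1)² - 1*(-16) = (-8)² + 16 = 64 + 16 = 80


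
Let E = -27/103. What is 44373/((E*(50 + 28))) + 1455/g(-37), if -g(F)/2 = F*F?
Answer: -1043072621/480519 ≈ -2170.7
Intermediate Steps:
E = -27/103 (E = -27*1/103 = -27/103 ≈ -0.26214)
g(F) = -2*F**2 (g(F) = -2*F*F = -2*F**2)
44373/((E*(50 + 28))) + 1455/g(-37) = 44373/((-27*(50 + 28)/103)) + 1455/((-2*(-37)**2)) = 44373/((-27/103*78)) + 1455/((-2*1369)) = 44373/(-2106/103) + 1455/(-2738) = 44373*(-103/2106) + 1455*(-1/2738) = -1523473/702 - 1455/2738 = -1043072621/480519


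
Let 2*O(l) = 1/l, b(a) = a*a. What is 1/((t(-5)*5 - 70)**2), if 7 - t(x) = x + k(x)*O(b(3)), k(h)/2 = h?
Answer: 81/4225 ≈ 0.019172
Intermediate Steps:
b(a) = a**2
O(l) = 1/(2*l)
k(h) = 2*h
t(x) = 7 - 10*x/9 (t(x) = 7 - (x + (2*x)*(1/(2*(3**2)))) = 7 - (x + (2*x)*((1/2)/9)) = 7 - (x + (2*x)*((1/2)*(1/9))) = 7 - (x + (2*x)*(1/18)) = 7 - (x + x/9) = 7 - 10*x/9)
1/((t(-5)*5 - 70)**2) = 1/(((7 - 10/9*(-5))*5 - 70)**2) = 1/(((7 + 50/9)*5 - 70)**2) = 1/(((113/9)*5 - 70)**2) = 1/((565/9 - 70)**2) = 1/((-65/9)**2) = 1/(4225/81) = 81/4225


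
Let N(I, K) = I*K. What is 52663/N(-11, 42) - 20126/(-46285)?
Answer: -2428208743/21383670 ≈ -113.55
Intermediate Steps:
52663/N(-11, 42) - 20126/(-46285) = 52663/((-11*42)) - 20126/(-46285) = 52663/(-462) - 20126*(-1/46285) = 52663*(-1/462) + 20126/46285 = -52663/462 + 20126/46285 = -2428208743/21383670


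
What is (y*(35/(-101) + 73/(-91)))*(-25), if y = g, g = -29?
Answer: -7654550/9191 ≈ -832.83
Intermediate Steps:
y = -29
(y*(35/(-101) + 73/(-91)))*(-25) = -29*(35/(-101) + 73/(-91))*(-25) = -29*(35*(-1/101) + 73*(-1/91))*(-25) = -29*(-35/101 - 73/91)*(-25) = -29*(-10558/9191)*(-25) = (306182/9191)*(-25) = -7654550/9191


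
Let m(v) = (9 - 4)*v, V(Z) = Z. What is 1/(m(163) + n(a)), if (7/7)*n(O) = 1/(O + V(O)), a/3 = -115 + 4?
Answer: 666/542789 ≈ 0.0012270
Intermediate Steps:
a = -333 (a = 3*(-115 + 4) = 3*(-111) = -333)
n(O) = 1/(2*O) (n(O) = 1/(O + O) = 1/(2*O))
m(v) = 5*v
1/(m(163) + n(a)) = 1/(5*163 + (1/2)/(-333)) = 1/(815 + (1/2)*(-1/333)) = 1/(815 - 1/666) = 1/(542789/666) = 666/542789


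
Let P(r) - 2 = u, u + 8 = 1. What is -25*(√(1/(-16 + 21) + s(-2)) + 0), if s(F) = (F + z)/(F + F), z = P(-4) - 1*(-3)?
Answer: -5*√30 ≈ -27.386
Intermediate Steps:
u = -7 (u = -8 + 1 = -7)
P(r) = -5 (P(r) = 2 - 7 = -5)
z = -2 (z = -5 - 1*(-3) = -5 + 3 = -2)
s(F) = (-2 + F)/(2*F) (s(F) = (F - 2)/(F + F) = (-2 + F)/((2*F)) = (-2 + F)*(1/(2*F)) = (-2 + F)/(2*F))
-25*(√(1/(-16 + 21) + s(-2)) + 0) = -25*(√(1/(-16 + 21) + (½)*(-2 - 2)/(-2)) + 0) = -25*(√(1/5 + (½)*(-½)*(-4)) + 0) = -25*(√(⅕ + 1) + 0) = -25*(√(6/5) + 0) = -25*(√30/5 + 0) = -5*√30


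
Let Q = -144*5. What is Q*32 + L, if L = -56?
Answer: -23096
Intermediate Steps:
Q = -720 (Q = -36*20 = -720)
Q*32 + L = -720*32 - 56 = -23040 - 56 = -23096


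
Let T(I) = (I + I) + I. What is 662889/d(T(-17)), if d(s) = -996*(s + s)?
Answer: 220963/33864 ≈ 6.5250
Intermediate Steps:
T(I) = 3*I (T(I) = 2*I + I = 3*I)
d(s) = -1992*s
662889/d(T(-17)) = 662889/((-5976*(-17))) = 662889/((-1992*(-51))) = 662889/101592 = 662889*(1/101592) = 220963/33864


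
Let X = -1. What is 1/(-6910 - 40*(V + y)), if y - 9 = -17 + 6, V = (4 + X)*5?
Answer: -1/7430 ≈ -0.00013459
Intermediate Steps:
V = 15 (V = (4 - 1)*5 = 3*5 = 15)
y = -2 (y = 9 + (-17 + 6) = 9 - 11 = -2)
1/(-6910 - 40*(V + y)) = 1/(-6910 - 40*(15 - 2)) = 1/(-6910 - 40*13) = 1/(-6910 - 520) = 1/(-7430) = -1/7430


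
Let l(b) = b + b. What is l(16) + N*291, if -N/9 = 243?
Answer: -636385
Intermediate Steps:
l(b) = 2*b
N = -2187 (N = -9*243 = -2187)
l(16) + N*291 = 2*16 - 2187*291 = 32 - 636417 = -636385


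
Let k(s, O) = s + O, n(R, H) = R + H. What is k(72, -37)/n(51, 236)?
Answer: 5/41 ≈ 0.12195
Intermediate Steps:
n(R, H) = H + R
k(s, O) = O + s
k(72, -37)/n(51, 236) = (-37 + 72)/(236 + 51) = 35/287 = 35*(1/287) = 5/41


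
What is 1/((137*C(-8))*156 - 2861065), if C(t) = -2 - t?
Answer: -1/2732833 ≈ -3.6592e-7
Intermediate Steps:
1/((137*C(-8))*156 - 2861065) = 1/((137*(-2 - 1*(-8)))*156 - 2861065) = 1/((137*(-2 + 8))*156 - 2861065) = 1/((137*6)*156 - 2861065) = 1/(822*156 - 2861065) = 1/(128232 - 2861065) = 1/(-2732833) = -1/2732833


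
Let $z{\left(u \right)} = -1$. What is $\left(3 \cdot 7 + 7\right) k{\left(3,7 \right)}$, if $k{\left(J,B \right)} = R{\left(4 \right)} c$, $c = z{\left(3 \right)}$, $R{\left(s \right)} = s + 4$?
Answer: $-224$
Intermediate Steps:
$R{\left(s \right)} = 4 + s$
$c = -1$
$k{\left(J,B \right)} = -8$ ($k{\left(J,B \right)} = \left(4 + 4\right) \left(-1\right) = 8 \left(-1\right) = -8$)
$\left(3 \cdot 7 + 7\right) k{\left(3,7 \right)} = \left(3 \cdot 7 + 7\right) \left(-8\right) = \left(21 + 7\right) \left(-8\right) = 28 \left(-8\right) = -224$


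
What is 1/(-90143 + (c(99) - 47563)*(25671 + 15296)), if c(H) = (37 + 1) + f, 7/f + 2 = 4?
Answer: -2/3893806867 ≈ -5.1364e-10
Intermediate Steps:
f = 7/2 (f = 7/(-2 + 4) = 7/2 ≈ 3.5000)
c(H) = 83/2 (c(H) = (37 + 1) + 7/2 = 38 + 7/2 = 83/2)
1/(-90143 + (c(99) - 47563)*(25671 + 15296)) = 1/(-90143 + (83/2 - 47563)*(25671 + 15296)) = 1/(-90143 - 95043/2*40967) = 1/(-90143 - 3893626581/2) = 1/(-3893806867/2) = -2/3893806867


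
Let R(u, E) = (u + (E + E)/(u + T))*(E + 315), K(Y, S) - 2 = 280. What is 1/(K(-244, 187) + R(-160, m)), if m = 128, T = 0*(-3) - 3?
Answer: -163/11620882 ≈ -1.4026e-5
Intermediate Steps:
T = -3 (T = 0 - 3 = -3)
K(Y, S) = 282 (K(Y, S) = 2 + 280 = 282)
R(u, E) = (315 + E)*(u + 2*E/(-3 + u)) (R(u, E) = (u + (E + E)/(u - 3))*(E + 315) = (u + (2*E)/(-3 + u))*(315 + E) = (u + 2*E/(-3 + u))*(315 + E) = (315 + E)*(u + 2*E/(-3 + u)))
1/(K(-244, 187) + R(-160, m)) = 1/(282 + (-945*(-160) + 2*128**2 + 315*(-160)**2 + 630*128 + 128*(-160)**2 - 3*128*(-160))/(-3 - 160)) = 1/(282 + (151200 + 2*16384 + 315*25600 + 80640 + 128*25600 + 61440)/(-163)) = 1/(282 - (151200 + 32768 + 8064000 + 80640 + 3276800 + 61440)/163) = 1/(282 - 1/163*11666848) = 1/(282 - 11666848/163) = 1/(-11620882/163) = -163/11620882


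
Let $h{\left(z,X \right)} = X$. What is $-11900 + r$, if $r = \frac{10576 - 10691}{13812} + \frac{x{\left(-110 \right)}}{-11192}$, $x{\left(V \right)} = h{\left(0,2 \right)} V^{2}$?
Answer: $- \frac{229985499385}{19322988} \approx -11902.0$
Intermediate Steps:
$x{\left(V \right)} = 2 V^{2}$
$r = - \frac{41942185}{19322988}$ ($r = \frac{10576 - 10691}{13812} + \frac{2 \left(-110\right)^{2}}{-11192} = \left(10576 - 10691\right) \frac{1}{13812} + 2 \cdot 12100 \left(- \frac{1}{11192}\right) = \left(-115\right) \frac{1}{13812} + 24200 \left(- \frac{1}{11192}\right) = - \frac{115}{13812} - \frac{3025}{1399} = - \frac{41942185}{19322988} \approx -2.1706$)
$-11900 + r = -11900 - \frac{41942185}{19322988} = - \frac{229985499385}{19322988}$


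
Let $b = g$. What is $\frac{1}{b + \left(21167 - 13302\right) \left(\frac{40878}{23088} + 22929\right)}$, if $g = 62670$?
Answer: $\frac{296}{53402301345} \approx 5.5428 \cdot 10^{-9}$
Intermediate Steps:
$b = 62670$
$\frac{1}{b + \left(21167 - 13302\right) \left(\frac{40878}{23088} + 22929\right)} = \frac{1}{62670 + \left(21167 - 13302\right) \left(\frac{40878}{23088} + 22929\right)} = \frac{1}{62670 + 7865 \left(40878 \cdot \frac{1}{23088} + 22929\right)} = \frac{1}{62670 + 7865 \left(\frac{6813}{3848} + 22929\right)} = \frac{1}{62670 + 7865 \cdot \frac{88237605}{3848}} = \frac{1}{62670 + \frac{53383751025}{296}} = \frac{1}{\frac{53402301345}{296}} = \frac{296}{53402301345}$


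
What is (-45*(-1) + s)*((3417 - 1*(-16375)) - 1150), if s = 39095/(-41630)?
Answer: 3419418171/4163 ≈ 8.2138e+5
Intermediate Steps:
s = -7819/8326 (s = 39095*(-1/41630) = -7819/8326 ≈ -0.93911)
(-45*(-1) + s)*((3417 - 1*(-16375)) - 1150) = (-45*(-1) - 7819/8326)*((3417 - 1*(-16375)) - 1150) = (45 - 7819/8326)*((3417 + 16375) - 1150) = 366851*(19792 - 1150)/8326 = (366851/8326)*18642 = 3419418171/4163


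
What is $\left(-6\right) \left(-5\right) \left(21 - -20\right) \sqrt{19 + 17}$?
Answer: $7380$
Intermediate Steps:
$\left(-6\right) \left(-5\right) \left(21 - -20\right) \sqrt{19 + 17} = 30 \left(21 + 20\right) \sqrt{36} = 30 \cdot 41 \cdot 6 = 1230 \cdot 6 = 7380$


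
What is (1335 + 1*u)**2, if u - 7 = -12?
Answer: 1768900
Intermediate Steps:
u = -5 (u = 7 - 12 = -5)
(1335 + 1*u)**2 = (1335 + 1*(-5))**2 = (1335 - 5)**2 = 1330**2 = 1768900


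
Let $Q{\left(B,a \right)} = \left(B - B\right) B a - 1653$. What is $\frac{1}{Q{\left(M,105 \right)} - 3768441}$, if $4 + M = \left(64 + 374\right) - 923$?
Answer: $- \frac{1}{3770094} \approx -2.6525 \cdot 10^{-7}$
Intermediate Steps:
$M = -489$ ($M = -4 + \left(\left(64 + 374\right) - 923\right) = -4 + \left(438 - 923\right) = -4 - 485 = -489$)
$Q{\left(B,a \right)} = -1653$ ($Q{\left(B,a \right)} = 0 B a - 1653 = 0 a - 1653 = 0 - 1653 = -1653$)
$\frac{1}{Q{\left(M,105 \right)} - 3768441} = \frac{1}{-1653 - 3768441} = \frac{1}{-3770094} = - \frac{1}{3770094}$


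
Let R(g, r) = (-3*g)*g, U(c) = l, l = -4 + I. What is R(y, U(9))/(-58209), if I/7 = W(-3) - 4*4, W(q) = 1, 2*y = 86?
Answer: 1849/19403 ≈ 0.095294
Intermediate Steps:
y = 43 (y = (½)*86 = 43)
I = -105 (I = 7*(1 - 4*4) = 7*(1 - 16) = 7*(-15) = -105)
l = -109 (l = -4 - 105 = -109)
U(c) = -109
R(g, r) = -3*g²
R(y, U(9))/(-58209) = -3*43²/(-58209) = -3*1849*(-1/58209) = -5547*(-1/58209) = 1849/19403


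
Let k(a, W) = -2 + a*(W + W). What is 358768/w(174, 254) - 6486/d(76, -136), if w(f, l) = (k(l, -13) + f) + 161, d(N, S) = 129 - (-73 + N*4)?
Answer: 679895/106607 ≈ 6.3776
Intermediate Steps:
d(N, S) = 202 - 4*N (d(N, S) = 129 - (-73 + 4*N) = 129 + (73 - 4*N) = 202 - 4*N)
k(a, W) = -2 + 2*W*a (k(a, W) = -2 + a*(2*W) = -2 + 2*W*a)
w(f, l) = 159 + f - 26*l (w(f, l) = ((-2 + 2*(-13)*l) + f) + 161 = ((-2 - 26*l) + f) + 161 = (-2 + f - 26*l) + 161 = 159 + f - 26*l)
358768/w(174, 254) - 6486/d(76, -136) = 358768/(159 + 174 - 26*254) - 6486/(202 - 4*76) = 358768/(159 + 174 - 6604) - 6486/(202 - 304) = 358768/(-6271) - 6486/(-102) = 358768*(-1/6271) - 6486*(-1/102) = -358768/6271 + 1081/17 = 679895/106607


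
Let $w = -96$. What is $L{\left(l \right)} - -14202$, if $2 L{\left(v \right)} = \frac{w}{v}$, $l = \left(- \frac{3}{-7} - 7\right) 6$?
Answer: $\frac{326674}{23} \approx 14203.0$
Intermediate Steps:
$l = - \frac{276}{7}$ ($l = \left(\left(-3\right) \left(- \frac{1}{7}\right) - 7\right) 6 = \left(\frac{3}{7} - 7\right) 6 = \left(- \frac{46}{7}\right) 6 = - \frac{276}{7} \approx -39.429$)
$L{\left(v \right)} = - \frac{48}{v}$ ($L{\left(v \right)} = \frac{\left(-96\right) \frac{1}{v}}{2} = - \frac{48}{v}$)
$L{\left(l \right)} - -14202 = - \frac{48}{- \frac{276}{7}} - -14202 = \left(-48\right) \left(- \frac{7}{276}\right) + 14202 = \frac{28}{23} + 14202 = \frac{326674}{23}$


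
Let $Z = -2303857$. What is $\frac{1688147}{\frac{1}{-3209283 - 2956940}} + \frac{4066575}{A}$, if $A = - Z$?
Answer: $- \frac{23981978381434551742}{2303857} \approx -1.0409 \cdot 10^{13}$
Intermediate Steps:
$A = 2303857$ ($A = \left(-1\right) \left(-2303857\right) = 2303857$)
$\frac{1688147}{\frac{1}{-3209283 - 2956940}} + \frac{4066575}{A} = \frac{1688147}{\frac{1}{-3209283 - 2956940}} + \frac{4066575}{2303857} = \frac{1688147}{\frac{1}{-6166223}} + 4066575 \cdot \frac{1}{2303857} = \frac{1688147}{- \frac{1}{6166223}} + \frac{4066575}{2303857} = 1688147 \left(-6166223\right) + \frac{4066575}{2303857} = -10409490858781 + \frac{4066575}{2303857} = - \frac{23981978381434551742}{2303857}$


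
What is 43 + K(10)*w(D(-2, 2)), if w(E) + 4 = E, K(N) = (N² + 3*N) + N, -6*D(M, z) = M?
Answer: -1411/3 ≈ -470.33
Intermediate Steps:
D(M, z) = -M/6
K(N) = N² + 4*N
w(E) = -4 + E
43 + K(10)*w(D(-2, 2)) = 43 + (10*(4 + 10))*(-4 - ⅙*(-2)) = 43 + (10*14)*(-4 + ⅓) = 43 + 140*(-11/3) = 43 - 1540/3 = -1411/3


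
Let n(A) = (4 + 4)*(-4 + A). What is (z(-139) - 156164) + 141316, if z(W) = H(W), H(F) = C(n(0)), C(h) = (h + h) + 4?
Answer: -14908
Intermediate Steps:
n(A) = -32 + 8*A (n(A) = 8*(-4 + A) = -32 + 8*A)
C(h) = 4 + 2*h (C(h) = 2*h + 4 = 4 + 2*h)
H(F) = -60 (H(F) = 4 + 2*(-32 + 8*0) = 4 + 2*(-32 + 0) = 4 + 2*(-32) = 4 - 64 = -60)
z(W) = -60
(z(-139) - 156164) + 141316 = (-60 - 156164) + 141316 = -156224 + 141316 = -14908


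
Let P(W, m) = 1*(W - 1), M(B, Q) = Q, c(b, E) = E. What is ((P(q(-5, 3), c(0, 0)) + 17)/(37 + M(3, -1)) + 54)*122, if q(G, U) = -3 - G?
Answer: 6649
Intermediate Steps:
P(W, m) = -1 + W (P(W, m) = 1*(-1 + W) = -1 + W)
((P(q(-5, 3), c(0, 0)) + 17)/(37 + M(3, -1)) + 54)*122 = (((-1 + (-3 - 1*(-5))) + 17)/(37 - 1) + 54)*122 = (((-1 + (-3 + 5)) + 17)/36 + 54)*122 = (((-1 + 2) + 17)*(1/36) + 54)*122 = ((1 + 17)*(1/36) + 54)*122 = (18*(1/36) + 54)*122 = (1/2 + 54)*122 = (109/2)*122 = 6649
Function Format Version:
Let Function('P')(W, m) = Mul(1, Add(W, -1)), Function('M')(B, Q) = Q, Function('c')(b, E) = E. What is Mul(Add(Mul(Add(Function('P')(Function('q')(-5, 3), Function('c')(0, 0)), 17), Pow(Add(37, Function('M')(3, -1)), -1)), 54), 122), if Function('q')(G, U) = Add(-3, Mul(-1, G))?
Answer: 6649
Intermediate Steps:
Function('P')(W, m) = Add(-1, W) (Function('P')(W, m) = Mul(1, Add(-1, W)) = Add(-1, W))
Mul(Add(Mul(Add(Function('P')(Function('q')(-5, 3), Function('c')(0, 0)), 17), Pow(Add(37, Function('M')(3, -1)), -1)), 54), 122) = Mul(Add(Mul(Add(Add(-1, Add(-3, Mul(-1, -5))), 17), Pow(Add(37, -1), -1)), 54), 122) = Mul(Add(Mul(Add(Add(-1, Add(-3, 5)), 17), Pow(36, -1)), 54), 122) = Mul(Add(Mul(Add(Add(-1, 2), 17), Rational(1, 36)), 54), 122) = Mul(Add(Mul(Add(1, 17), Rational(1, 36)), 54), 122) = Mul(Add(Mul(18, Rational(1, 36)), 54), 122) = Mul(Add(Rational(1, 2), 54), 122) = Mul(Rational(109, 2), 122) = 6649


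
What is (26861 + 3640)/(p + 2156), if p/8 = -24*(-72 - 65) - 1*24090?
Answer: -30501/164260 ≈ -0.18569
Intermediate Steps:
p = -166416 (p = 8*(-24*(-72 - 65) - 1*24090) = 8*(-24*(-137) - 24090) = 8*(3288 - 24090) = 8*(-20802) = -166416)
(26861 + 3640)/(p + 2156) = (26861 + 3640)/(-166416 + 2156) = 30501/(-164260) = 30501*(-1/164260) = -30501/164260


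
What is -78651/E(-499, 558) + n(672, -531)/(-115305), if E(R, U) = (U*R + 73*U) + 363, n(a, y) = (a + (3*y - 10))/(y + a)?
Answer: 17052390926/51450082623 ≈ 0.33144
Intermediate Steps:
n(a, y) = (-10 + a + 3*y)/(a + y) (n(a, y) = (a + (-10 + 3*y))/(a + y) = (-10 + a + 3*y)/(a + y))
E(R, U) = 363 + 73*U + R*U (E(R, U) = (R*U + 73*U) + 363 = (73*U + R*U) + 363 = 363 + 73*U + R*U)
-78651/E(-499, 558) + n(672, -531)/(-115305) = -78651/(363 + 73*558 - 499*558) + ((-10 + 672 + 3*(-531))/(672 - 531))/(-115305) = -78651/(363 + 40734 - 278442) + ((-10 + 672 - 1593)/141)*(-1/115305) = -78651/(-237345) + ((1/141)*(-931))*(-1/115305) = -78651*(-1/237345) - 931/141*(-1/115305) = 26217/79115 + 931/16258005 = 17052390926/51450082623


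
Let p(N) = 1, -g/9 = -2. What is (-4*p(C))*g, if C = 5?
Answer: -72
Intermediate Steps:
g = 18 (g = -9*(-2) = 18)
(-4*p(C))*g = -4*1*18 = -4*18 = -72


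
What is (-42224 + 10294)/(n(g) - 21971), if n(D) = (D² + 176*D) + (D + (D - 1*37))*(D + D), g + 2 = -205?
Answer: -3193/17116 ≈ -0.18655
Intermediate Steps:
g = -207 (g = -2 - 205 = -207)
n(D) = D² + 176*D + 2*D*(-37 + 2*D) (n(D) = (D² + 176*D) + (D + (D - 37))*(2*D) = (D² + 176*D) + (D + (-37 + D))*(2*D) = (D² + 176*D) + (-37 + 2*D)*(2*D) = (D² + 176*D) + 2*D*(-37 + 2*D) = D² + 176*D + 2*D*(-37 + 2*D))
(-42224 + 10294)/(n(g) - 21971) = (-42224 + 10294)/(-207*(102 + 5*(-207)) - 21971) = -31930/(-207*(102 - 1035) - 21971) = -31930/(-207*(-933) - 21971) = -31930/(193131 - 21971) = -31930/171160 = -31930*1/171160 = -3193/17116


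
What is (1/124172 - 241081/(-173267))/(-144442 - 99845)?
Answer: -29935683199/5255812800604188 ≈ -5.6957e-6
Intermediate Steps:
(1/124172 - 241081/(-173267))/(-144442 - 99845) = (1/124172 - 241081*(-1/173267))/(-244287) = (1/124172 + 241081/173267)*(-1/244287) = (29935683199/21514909924)*(-1/244287) = -29935683199/5255812800604188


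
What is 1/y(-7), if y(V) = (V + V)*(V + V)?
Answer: 1/196 ≈ 0.0051020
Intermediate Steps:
y(V) = 4*V² (y(V) = (2*V)*(2*V) = 4*V²)
1/y(-7) = 1/(4*(-7)²) = 1/(4*49) = 1/196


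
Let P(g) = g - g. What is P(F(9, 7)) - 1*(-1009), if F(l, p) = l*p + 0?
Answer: 1009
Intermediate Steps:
F(l, p) = l*p
P(g) = 0
P(F(9, 7)) - 1*(-1009) = 0 - 1*(-1009) = 0 + 1009 = 1009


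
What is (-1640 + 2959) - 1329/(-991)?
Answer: 1308458/991 ≈ 1320.3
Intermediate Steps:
(-1640 + 2959) - 1329/(-991) = 1319 - 1329*(-1/991) = 1319 + 1329/991 = 1308458/991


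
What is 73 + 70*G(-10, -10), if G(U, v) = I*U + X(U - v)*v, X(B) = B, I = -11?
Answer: 7773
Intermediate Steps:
G(U, v) = -11*U + v*(U - v) (G(U, v) = -11*U + (U - v)*v = -11*U + v*(U - v))
73 + 70*G(-10, -10) = 73 + 70*(-11*(-10) - 10*(-10 - 1*(-10))) = 73 + 70*(110 - 10*(-10 + 10)) = 73 + 70*(110 - 10*0) = 73 + 70*(110 + 0) = 73 + 70*110 = 73 + 7700 = 7773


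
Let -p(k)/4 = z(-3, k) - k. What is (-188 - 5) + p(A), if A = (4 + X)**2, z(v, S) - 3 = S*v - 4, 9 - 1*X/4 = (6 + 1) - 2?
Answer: 6211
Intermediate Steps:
X = 16 (X = 36 - 4*((6 + 1) - 2) = 36 - 4*(7 - 2) = 36 - 4*5 = 36 - 20 = 16)
z(v, S) = -1 + S*v (z(v, S) = 3 + (S*v - 4) = 3 + (-4 + S*v) = -1 + S*v)
A = 400 (A = (4 + 16)**2 = 20**2 = 400)
p(k) = 4 + 16*k (p(k) = -4*((-1 + k*(-3)) - k) = -4*((-1 - 3*k) - k) = -4*(-1 - 4*k) = 4 + 16*k)
(-188 - 5) + p(A) = (-188 - 5) + (4 + 16*400) = -193 + (4 + 6400) = -193 + 6404 = 6211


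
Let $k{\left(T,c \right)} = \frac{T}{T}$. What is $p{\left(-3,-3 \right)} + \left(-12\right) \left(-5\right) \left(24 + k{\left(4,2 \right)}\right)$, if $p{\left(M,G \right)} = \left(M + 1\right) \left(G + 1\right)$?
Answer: $1504$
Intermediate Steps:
$k{\left(T,c \right)} = 1$
$p{\left(M,G \right)} = \left(1 + G\right) \left(1 + M\right)$ ($p{\left(M,G \right)} = \left(1 + M\right) \left(1 + G\right) = \left(1 + G\right) \left(1 + M\right)$)
$p{\left(-3,-3 \right)} + \left(-12\right) \left(-5\right) \left(24 + k{\left(4,2 \right)}\right) = \left(1 - 3 - 3 - -9\right) + \left(-12\right) \left(-5\right) \left(24 + 1\right) = \left(1 - 3 - 3 + 9\right) + 60 \cdot 25 = 4 + 1500 = 1504$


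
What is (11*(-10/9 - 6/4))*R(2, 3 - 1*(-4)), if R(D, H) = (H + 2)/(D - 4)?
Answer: 517/4 ≈ 129.25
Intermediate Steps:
R(D, H) = (2 + H)/(-4 + D)
(11*(-10/9 - 6/4))*R(2, 3 - 1*(-4)) = (11*(-10/9 - 6/4))*((2 + (3 - 1*(-4)))/(-4 + 2)) = (11*(-10*⅑ - 6*¼))*((2 + (3 + 4))/(-2)) = (11*(-10/9 - 3/2))*(-(2 + 7)/2) = (11*(-47/18))*(-½*9) = -517/18*(-9/2) = 517/4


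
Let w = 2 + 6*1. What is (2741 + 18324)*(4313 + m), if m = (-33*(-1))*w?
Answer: 96414505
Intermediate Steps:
w = 8 (w = 2 + 6 = 8)
m = 264 (m = -33*(-1)*8 = 33*8 = 264)
(2741 + 18324)*(4313 + m) = (2741 + 18324)*(4313 + 264) = 21065*4577 = 96414505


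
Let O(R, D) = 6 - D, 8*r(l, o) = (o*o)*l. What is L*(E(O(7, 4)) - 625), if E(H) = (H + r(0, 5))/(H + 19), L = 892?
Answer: -11705716/21 ≈ -5.5742e+5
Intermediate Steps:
r(l, o) = l*o²/8 (r(l, o) = ((o*o)*l)/8 = (o²*l)/8 = (l*o²)/8 = l*o²/8)
E(H) = H/(19 + H) (E(H) = (H + (⅛)*0*5²)/(H + 19) = (H + (⅛)*0*25)/(19 + H) = (H + 0)/(19 + H) = H/(19 + H))
L*(E(O(7, 4)) - 625) = 892*((6 - 1*4)/(19 + (6 - 1*4)) - 625) = 892*((6 - 4)/(19 + (6 - 4)) - 625) = 892*(2/(19 + 2) - 625) = 892*(2/21 - 625) = 892*(-13123/21) = -11705716/21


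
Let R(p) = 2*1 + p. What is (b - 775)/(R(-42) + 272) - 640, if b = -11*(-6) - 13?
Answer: -74601/116 ≈ -643.11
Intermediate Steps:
R(p) = 2 + p
b = 53 (b = 66 - 13 = 53)
(b - 775)/(R(-42) + 272) - 640 = (53 - 775)/((2 - 42) + 272) - 640 = -722/(-40 + 272) - 640 = -722/232 - 640 = -722*1/232 - 640 = -361/116 - 640 = -74601/116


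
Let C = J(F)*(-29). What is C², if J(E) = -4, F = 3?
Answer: 13456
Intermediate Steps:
C = 116 (C = -4*(-29) = 116)
C² = 116² = 13456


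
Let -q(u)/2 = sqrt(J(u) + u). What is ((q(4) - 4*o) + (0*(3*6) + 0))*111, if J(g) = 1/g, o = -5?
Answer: 2220 - 111*sqrt(17) ≈ 1762.3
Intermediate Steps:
J(g) = 1/g
q(u) = -2*sqrt(u + 1/u) (q(u) = -2*sqrt(1/u + u) = -2*sqrt(u + 1/u))
((q(4) - 4*o) + (0*(3*6) + 0))*111 = ((-2*sqrt(4 + 1/4) - 4*(-5)) + (0*(3*6) + 0))*111 = ((-2*sqrt(4 + 1/4) + 20) + (0*18 + 0))*111 = ((-sqrt(17) + 20) + (0 + 0))*111 = ((-sqrt(17) + 20) + 0)*111 = ((20 - sqrt(17)) + 0)*111 = (20 - sqrt(17))*111 = 2220 - 111*sqrt(17)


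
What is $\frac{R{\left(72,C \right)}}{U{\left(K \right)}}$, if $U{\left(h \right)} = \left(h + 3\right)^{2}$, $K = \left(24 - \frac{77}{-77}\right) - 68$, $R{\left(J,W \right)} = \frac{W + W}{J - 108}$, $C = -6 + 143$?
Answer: $- \frac{137}{28800} \approx -0.0047569$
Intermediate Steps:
$C = 137$
$R{\left(J,W \right)} = \frac{2 W}{-108 + J}$
$K = -43$ ($K = \left(24 - -1\right) - 68 = \left(24 + 1\right) - 68 = 25 - 68 = -43$)
$U{\left(h \right)} = \left(3 + h\right)^{2}$
$\frac{R{\left(72,C \right)}}{U{\left(K \right)}} = \frac{2 \cdot 137 \frac{1}{-108 + 72}}{\left(3 - 43\right)^{2}} = \frac{2 \cdot 137 \frac{1}{-36}}{\left(-40\right)^{2}} = \frac{2 \cdot 137 \left(- \frac{1}{36}\right)}{1600} = \left(- \frac{137}{18}\right) \frac{1}{1600} = - \frac{137}{28800}$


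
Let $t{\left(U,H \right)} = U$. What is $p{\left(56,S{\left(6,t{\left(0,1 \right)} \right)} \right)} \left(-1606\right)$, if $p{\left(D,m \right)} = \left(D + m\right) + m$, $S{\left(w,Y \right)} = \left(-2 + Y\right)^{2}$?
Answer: $-102784$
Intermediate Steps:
$p{\left(D,m \right)} = D + 2 m$
$p{\left(56,S{\left(6,t{\left(0,1 \right)} \right)} \right)} \left(-1606\right) = \left(56 + 2 \left(-2 + 0\right)^{2}\right) \left(-1606\right) = \left(56 + 2 \left(-2\right)^{2}\right) \left(-1606\right) = \left(56 + 2 \cdot 4\right) \left(-1606\right) = \left(56 + 8\right) \left(-1606\right) = 64 \left(-1606\right) = -102784$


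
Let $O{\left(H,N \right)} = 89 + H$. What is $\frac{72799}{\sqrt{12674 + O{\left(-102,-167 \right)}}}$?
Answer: $\frac{72799 \sqrt{12661}}{12661} \approx 646.98$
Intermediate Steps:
$\frac{72799}{\sqrt{12674 + O{\left(-102,-167 \right)}}} = \frac{72799}{\sqrt{12674 + \left(89 - 102\right)}} = \frac{72799}{\sqrt{12674 - 13}} = \frac{72799}{\sqrt{12661}} = 72799 \frac{\sqrt{12661}}{12661} = \frac{72799 \sqrt{12661}}{12661}$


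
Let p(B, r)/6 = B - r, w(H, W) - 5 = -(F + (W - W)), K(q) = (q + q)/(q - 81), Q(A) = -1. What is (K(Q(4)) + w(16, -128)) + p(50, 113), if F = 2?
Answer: -15374/41 ≈ -374.98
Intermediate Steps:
K(q) = 2*q/(-81 + q) (K(q) = (2*q)/(-81 + q) = 2*q/(-81 + q))
w(H, W) = 3 (w(H, W) = 5 - (2 + (W - W)) = 5 - (2 + 0) = 5 - 1*2 = 5 - 2 = 3)
p(B, r) = -6*r + 6*B (p(B, r) = 6*(B - r) = -6*r + 6*B)
(K(Q(4)) + w(16, -128)) + p(50, 113) = (2*(-1)/(-81 - 1) + 3) + (-6*113 + 6*50) = (2*(-1)/(-82) + 3) + (-678 + 300) = (2*(-1)*(-1/82) + 3) - 378 = (1/41 + 3) - 378 = 124/41 - 378 = -15374/41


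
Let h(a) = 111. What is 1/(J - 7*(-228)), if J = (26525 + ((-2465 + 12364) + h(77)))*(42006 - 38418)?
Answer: 1/131089176 ≈ 7.6284e-9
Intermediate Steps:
J = 131087580 (J = (26525 + ((-2465 + 12364) + 111))*(42006 - 38418) = (26525 + (9899 + 111))*3588 = (26525 + 10010)*3588 = 36535*3588 = 131087580)
1/(J - 7*(-228)) = 1/(131087580 - 7*(-228)) = 1/(131087580 + 1596) = 1/131089176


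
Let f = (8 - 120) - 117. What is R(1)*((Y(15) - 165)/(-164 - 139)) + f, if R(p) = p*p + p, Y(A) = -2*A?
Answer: -22999/101 ≈ -227.71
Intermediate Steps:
R(p) = p + p**2 (R(p) = p**2 + p = p + p**2)
f = -229 (f = -112 - 117 = -229)
R(1)*((Y(15) - 165)/(-164 - 139)) + f = (1*(1 + 1))*((-2*15 - 165)/(-164 - 139)) - 229 = (1*2)*((-30 - 165)/(-303)) - 229 = 2*(-195*(-1/303)) - 229 = 2*(65/101) - 229 = 130/101 - 229 = -22999/101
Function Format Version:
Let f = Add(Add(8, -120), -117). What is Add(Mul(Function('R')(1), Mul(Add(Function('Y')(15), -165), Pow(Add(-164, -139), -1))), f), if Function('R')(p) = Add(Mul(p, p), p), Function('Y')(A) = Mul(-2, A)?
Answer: Rational(-22999, 101) ≈ -227.71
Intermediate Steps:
Function('R')(p) = Add(p, Pow(p, 2)) (Function('R')(p) = Add(Pow(p, 2), p) = Add(p, Pow(p, 2)))
f = -229 (f = Add(-112, -117) = -229)
Add(Mul(Function('R')(1), Mul(Add(Function('Y')(15), -165), Pow(Add(-164, -139), -1))), f) = Add(Mul(Mul(1, Add(1, 1)), Mul(Add(Mul(-2, 15), -165), Pow(Add(-164, -139), -1))), -229) = Add(Mul(Mul(1, 2), Mul(Add(-30, -165), Pow(-303, -1))), -229) = Add(Mul(2, Mul(-195, Rational(-1, 303))), -229) = Add(Mul(2, Rational(65, 101)), -229) = Add(Rational(130, 101), -229) = Rational(-22999, 101)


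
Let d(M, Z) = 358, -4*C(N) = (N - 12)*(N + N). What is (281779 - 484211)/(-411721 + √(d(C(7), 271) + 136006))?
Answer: 83345505472/169514045477 + 404864*√34091/169514045477 ≈ 0.49211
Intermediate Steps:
C(N) = -N*(-12 + N)/2 (C(N) = -(N - 12)*(N + N)/4 = -(-12 + N)*2*N/4 = -N*(-12 + N)/2)
(281779 - 484211)/(-411721 + √(d(C(7), 271) + 136006)) = (281779 - 484211)/(-411721 + √(358 + 136006)) = -202432/(-411721 + √136364) = -202432/(-411721 + 2*√34091)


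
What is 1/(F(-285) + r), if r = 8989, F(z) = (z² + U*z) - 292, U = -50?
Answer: 1/104172 ≈ 9.5995e-6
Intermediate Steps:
F(z) = -292 + z² - 50*z (F(z) = (z² - 50*z) - 292 = -292 + z² - 50*z)
1/(F(-285) + r) = 1/((-292 + (-285)² - 50*(-285)) + 8989) = 1/((-292 + 81225 + 14250) + 8989) = 1/(95183 + 8989) = 1/104172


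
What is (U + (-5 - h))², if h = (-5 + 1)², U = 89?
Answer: 4624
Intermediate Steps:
h = 16 (h = (-4)² = 16)
(U + (-5 - h))² = (89 + (-5 - 1*16))² = (89 + (-5 - 16))² = (89 - 21)² = 68² = 4624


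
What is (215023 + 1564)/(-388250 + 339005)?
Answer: -30941/7035 ≈ -4.3982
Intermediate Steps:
(215023 + 1564)/(-388250 + 339005) = 216587/(-49245) = 216587*(-1/49245) = -30941/7035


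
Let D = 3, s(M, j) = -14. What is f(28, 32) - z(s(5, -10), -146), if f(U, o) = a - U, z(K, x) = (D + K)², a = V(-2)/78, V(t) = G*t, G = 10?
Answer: -5821/39 ≈ -149.26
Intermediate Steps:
V(t) = 10*t
a = -10/39 (a = (10*(-2))/78 = -20*1/78 = -10/39 ≈ -0.25641)
z(K, x) = (3 + K)²
f(U, o) = -10/39 - U
f(28, 32) - z(s(5, -10), -146) = (-10/39 - 1*28) - (3 - 14)² = (-10/39 - 28) - 1*(-11)² = -1102/39 - 1*121 = -1102/39 - 121 = -5821/39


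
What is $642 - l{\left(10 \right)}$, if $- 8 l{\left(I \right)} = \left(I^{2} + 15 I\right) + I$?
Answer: $\frac{1349}{2} \approx 674.5$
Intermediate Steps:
$l{\left(I \right)} = - 2 I - \frac{I^{2}}{8}$ ($l{\left(I \right)} = - \frac{\left(I^{2} + 15 I\right) + I}{8} = - \frac{I^{2} + 16 I}{8} = - 2 I - \frac{I^{2}}{8}$)
$642 - l{\left(10 \right)} = 642 - \left(- \frac{1}{8}\right) 10 \left(16 + 10\right) = 642 - \left(- \frac{1}{8}\right) 10 \cdot 26 = 642 - - \frac{65}{2} = 642 + \frac{65}{2} = \frac{1349}{2}$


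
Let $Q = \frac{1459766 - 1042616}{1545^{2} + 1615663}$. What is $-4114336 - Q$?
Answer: $- \frac{8234201876159}{2001344} \approx -4.1143 \cdot 10^{6}$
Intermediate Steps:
$Q = \frac{208575}{2001344}$ ($Q = \frac{417150}{2387025 + 1615663} = \frac{417150}{4002688} = 417150 \cdot \frac{1}{4002688} = \frac{208575}{2001344} \approx 0.10422$)
$-4114336 - Q = -4114336 - \frac{208575}{2001344} = - \frac{8234201876159}{2001344}$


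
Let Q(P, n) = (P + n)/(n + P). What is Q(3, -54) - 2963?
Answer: -2962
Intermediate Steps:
Q(P, n) = 1 (Q(P, n) = (P + n)/(P + n) = 1)
Q(3, -54) - 2963 = 1 - 2963 = -2962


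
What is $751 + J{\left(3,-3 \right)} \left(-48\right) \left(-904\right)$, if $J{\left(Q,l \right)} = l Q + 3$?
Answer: $-259601$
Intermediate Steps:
$J{\left(Q,l \right)} = 3 + Q l$ ($J{\left(Q,l \right)} = Q l + 3 = 3 + Q l$)
$751 + J{\left(3,-3 \right)} \left(-48\right) \left(-904\right) = 751 + \left(3 + 3 \left(-3\right)\right) \left(-48\right) \left(-904\right) = 751 + \left(3 - 9\right) \left(-48\right) \left(-904\right) = 751 + \left(-6\right) \left(-48\right) \left(-904\right) = 751 + 288 \left(-904\right) = 751 - 260352 = -259601$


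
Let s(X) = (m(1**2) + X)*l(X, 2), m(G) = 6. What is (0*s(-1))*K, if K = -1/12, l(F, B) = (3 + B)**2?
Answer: 0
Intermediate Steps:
K = -1/12 (K = -1*1/12 = -1/12 ≈ -0.083333)
s(X) = 150 + 25*X (s(X) = (6 + X)*(3 + 2)**2 = (6 + X)*5**2 = (6 + X)*25 = 150 + 25*X)
(0*s(-1))*K = (0*(150 + 25*(-1)))*(-1/12) = (0*(150 - 25))*(-1/12) = (0*125)*(-1/12) = 0*(-1/12) = 0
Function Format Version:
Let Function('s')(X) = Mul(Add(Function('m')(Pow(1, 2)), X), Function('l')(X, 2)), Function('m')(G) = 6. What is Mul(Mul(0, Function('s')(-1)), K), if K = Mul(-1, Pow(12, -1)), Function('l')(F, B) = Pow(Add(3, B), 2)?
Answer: 0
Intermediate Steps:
K = Rational(-1, 12) (K = Mul(-1, Rational(1, 12)) = Rational(-1, 12) ≈ -0.083333)
Function('s')(X) = Add(150, Mul(25, X)) (Function('s')(X) = Mul(Add(6, X), Pow(Add(3, 2), 2)) = Mul(Add(6, X), Pow(5, 2)) = Mul(Add(6, X), 25) = Add(150, Mul(25, X)))
Mul(Mul(0, Function('s')(-1)), K) = Mul(Mul(0, Add(150, Mul(25, -1))), Rational(-1, 12)) = Mul(Mul(0, Add(150, -25)), Rational(-1, 12)) = Mul(Mul(0, 125), Rational(-1, 12)) = Mul(0, Rational(-1, 12)) = 0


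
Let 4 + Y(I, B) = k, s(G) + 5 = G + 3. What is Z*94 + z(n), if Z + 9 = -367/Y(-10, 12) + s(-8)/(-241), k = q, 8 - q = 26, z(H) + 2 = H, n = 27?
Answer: 1990878/2651 ≈ 750.99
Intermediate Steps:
z(H) = -2 + H
s(G) = -2 + G (s(G) = -5 + (G + 3) = -5 + (3 + G) = -2 + G)
q = -18 (q = 8 - 1*26 = 8 - 26 = -18)
k = -18
Y(I, B) = -22 (Y(I, B) = -4 - 18 = -22)
Z = 40949/5302 (Z = -9 + (-367/(-22) + (-2 - 8)/(-241)) = -9 + (-367*(-1/22) - 10*(-1/241)) = -9 + (367/22 + 10/241) = -9 + 88667/5302 = 40949/5302 ≈ 7.7233)
Z*94 + z(n) = (40949/5302)*94 + (-2 + 27) = 1924603/2651 + 25 = 1990878/2651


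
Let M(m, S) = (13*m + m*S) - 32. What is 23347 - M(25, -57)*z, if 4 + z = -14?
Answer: 2971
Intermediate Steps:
z = -18 (z = -4 - 14 = -18)
M(m, S) = -32 + 13*m + S*m (M(m, S) = (13*m + S*m) - 32 = -32 + 13*m + S*m)
23347 - M(25, -57)*z = 23347 - (-32 + 13*25 - 57*25)*(-18) = 23347 - (-32 + 325 - 1425)*(-18) = 23347 - (-1132)*(-18) = 23347 - 1*20376 = 23347 - 20376 = 2971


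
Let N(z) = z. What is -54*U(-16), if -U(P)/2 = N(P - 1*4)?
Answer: -2160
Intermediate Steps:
U(P) = 8 - 2*P (U(P) = -2*(P - 1*4) = -2*(P - 4) = -2*(-4 + P) = 8 - 2*P)
-54*U(-16) = -54*(8 - 2*(-16)) = -54*(8 + 32) = -54*40 = -2160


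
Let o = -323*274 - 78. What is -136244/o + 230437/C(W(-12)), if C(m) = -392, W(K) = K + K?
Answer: -5089675453/8680840 ≈ -586.31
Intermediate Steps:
W(K) = 2*K
o = -88580 (o = -88502 - 78 = -88580)
-136244/o + 230437/C(W(-12)) = -136244/(-88580) + 230437/(-392) = -136244*(-1/88580) + 230437*(-1/392) = 34061/22145 - 230437/392 = -5089675453/8680840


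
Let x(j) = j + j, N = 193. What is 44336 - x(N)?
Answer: 43950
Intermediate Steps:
x(j) = 2*j
44336 - x(N) = 44336 - 2*193 = 44336 - 1*386 = 44336 - 386 = 43950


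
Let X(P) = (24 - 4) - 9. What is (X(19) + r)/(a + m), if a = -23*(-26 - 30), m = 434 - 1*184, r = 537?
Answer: 274/769 ≈ 0.35631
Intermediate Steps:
X(P) = 11 (X(P) = 20 - 9 = 11)
m = 250 (m = 434 - 184 = 250)
a = 1288 (a = -23*(-56) = 1288)
(X(19) + r)/(a + m) = (11 + 537)/(1288 + 250) = 548/1538 = 548*(1/1538) = 274/769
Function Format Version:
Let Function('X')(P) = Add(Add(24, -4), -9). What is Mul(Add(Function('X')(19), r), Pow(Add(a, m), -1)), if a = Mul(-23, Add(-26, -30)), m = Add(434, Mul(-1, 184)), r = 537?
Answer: Rational(274, 769) ≈ 0.35631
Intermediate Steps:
Function('X')(P) = 11 (Function('X')(P) = Add(20, -9) = 11)
m = 250 (m = Add(434, -184) = 250)
a = 1288 (a = Mul(-23, -56) = 1288)
Mul(Add(Function('X')(19), r), Pow(Add(a, m), -1)) = Mul(Add(11, 537), Pow(Add(1288, 250), -1)) = Mul(548, Pow(1538, -1)) = Mul(548, Rational(1, 1538)) = Rational(274, 769)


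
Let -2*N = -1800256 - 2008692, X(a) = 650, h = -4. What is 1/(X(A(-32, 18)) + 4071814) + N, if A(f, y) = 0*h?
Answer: 7755901803937/4072464 ≈ 1.9045e+6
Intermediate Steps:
A(f, y) = 0 (A(f, y) = 0*(-4) = 0)
N = 1904474 (N = -(-1800256 - 2008692)/2 = -1/2*(-3808948) = 1904474)
1/(X(A(-32, 18)) + 4071814) + N = 1/(650 + 4071814) + 1904474 = 1/4072464 + 1904474 = 7755901803937/4072464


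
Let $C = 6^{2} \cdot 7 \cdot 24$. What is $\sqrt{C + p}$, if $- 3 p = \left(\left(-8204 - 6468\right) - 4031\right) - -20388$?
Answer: $\frac{\sqrt{49377}}{3} \approx 74.07$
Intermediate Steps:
$p = - \frac{1685}{3}$ ($p = - \frac{\left(\left(-8204 - 6468\right) - 4031\right) - -20388}{3} = - \frac{\left(-14672 - 4031\right) + 20388}{3} = - \frac{-18703 + 20388}{3} = \left(- \frac{1}{3}\right) 1685 = - \frac{1685}{3} \approx -561.67$)
$C = 6048$ ($C = 36 \cdot 7 \cdot 24 = 252 \cdot 24 = 6048$)
$\sqrt{C + p} = \sqrt{6048 - \frac{1685}{3}} = \sqrt{\frac{16459}{3}} = \frac{\sqrt{49377}}{3}$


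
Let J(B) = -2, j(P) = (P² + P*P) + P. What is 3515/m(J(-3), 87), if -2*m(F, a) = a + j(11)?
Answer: -703/34 ≈ -20.676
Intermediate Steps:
j(P) = P + 2*P² (j(P) = (P² + P²) + P = 2*P² + P = P + 2*P²)
m(F, a) = -253/2 - a/2 (m(F, a) = -(a + 11*(1 + 2*11))/2 = -(a + 11*(1 + 22))/2 = -(a + 11*23)/2 = -(a + 253)/2 = -(253 + a)/2 = -253/2 - a/2)
3515/m(J(-3), 87) = 3515/(-253/2 - ½*87) = 3515/(-253/2 - 87/2) = 3515/(-170) = 3515*(-1/170) = -703/34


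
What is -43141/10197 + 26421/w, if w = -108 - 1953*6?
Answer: -28874089/4466286 ≈ -6.4649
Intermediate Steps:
w = -11826 (w = -108 - 93*126 = -108 - 11718 = -11826)
-43141/10197 + 26421/w = -43141/10197 + 26421/(-11826) = -43141*1/10197 + 26421*(-1/11826) = -43141/10197 - 8807/3942 = -28874089/4466286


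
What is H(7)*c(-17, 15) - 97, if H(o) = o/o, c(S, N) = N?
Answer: -82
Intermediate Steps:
H(o) = 1
H(7)*c(-17, 15) - 97 = 1*15 - 97 = 15 - 97 = -82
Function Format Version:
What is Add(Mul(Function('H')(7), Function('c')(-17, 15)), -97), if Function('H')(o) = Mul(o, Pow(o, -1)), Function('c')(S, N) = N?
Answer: -82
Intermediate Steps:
Function('H')(o) = 1
Add(Mul(Function('H')(7), Function('c')(-17, 15)), -97) = Add(Mul(1, 15), -97) = Add(15, -97) = -82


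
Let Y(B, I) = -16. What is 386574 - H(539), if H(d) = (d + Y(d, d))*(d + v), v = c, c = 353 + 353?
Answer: -264561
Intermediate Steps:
c = 706
v = 706
H(d) = (-16 + d)*(706 + d) (H(d) = (d - 16)*(d + 706) = (-16 + d)*(706 + d))
386574 - H(539) = 386574 - (-11296 + 539² + 690*539) = 386574 - (-11296 + 290521 + 371910) = 386574 - 1*651135 = 386574 - 651135 = -264561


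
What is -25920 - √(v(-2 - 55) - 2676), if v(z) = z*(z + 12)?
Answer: -25920 - I*√111 ≈ -25920.0 - 10.536*I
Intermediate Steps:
v(z) = z*(12 + z)
-25920 - √(v(-2 - 55) - 2676) = -25920 - √((-2 - 55)*(12 + (-2 - 55)) - 2676) = -25920 - √(-57*(12 - 57) - 2676) = -25920 - √(-57*(-45) - 2676) = -25920 - √(2565 - 2676) = -25920 - √(-111) = -25920 - I*√111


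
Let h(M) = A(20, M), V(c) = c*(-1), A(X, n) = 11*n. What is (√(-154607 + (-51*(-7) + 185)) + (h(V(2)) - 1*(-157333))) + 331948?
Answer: 489259 + I*√154065 ≈ 4.8926e+5 + 392.51*I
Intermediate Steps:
V(c) = -c
h(M) = 11*M
(√(-154607 + (-51*(-7) + 185)) + (h(V(2)) - 1*(-157333))) + 331948 = (√(-154607 + (-51*(-7) + 185)) + (11*(-1*2) - 1*(-157333))) + 331948 = (√(-154607 + (357 + 185)) + (11*(-2) + 157333)) + 331948 = (√(-154607 + 542) + (-22 + 157333)) + 331948 = (√(-154065) + 157311) + 331948 = (I*√154065 + 157311) + 331948 = (157311 + I*√154065) + 331948 = 489259 + I*√154065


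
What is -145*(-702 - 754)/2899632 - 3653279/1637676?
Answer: -213487886171/98930369484 ≈ -2.1580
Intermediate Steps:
-145*(-702 - 754)/2899632 - 3653279/1637676 = -145*(-1456)*(1/2899632) - 3653279*1/1637676 = 211120*(1/2899632) - 3653279/1637676 = 13195/181227 - 3653279/1637676 = -213487886171/98930369484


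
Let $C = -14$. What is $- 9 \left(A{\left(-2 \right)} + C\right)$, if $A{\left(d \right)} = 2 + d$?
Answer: $126$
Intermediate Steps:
$- 9 \left(A{\left(-2 \right)} + C\right) = - 9 \left(\left(2 - 2\right) - 14\right) = - 9 \left(0 - 14\right) = \left(-9\right) \left(-14\right) = 126$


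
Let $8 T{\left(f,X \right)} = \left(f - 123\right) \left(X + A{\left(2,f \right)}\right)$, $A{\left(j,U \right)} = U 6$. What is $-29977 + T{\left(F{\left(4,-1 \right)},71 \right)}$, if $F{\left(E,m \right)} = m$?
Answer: $- \frac{61969}{2} \approx -30985.0$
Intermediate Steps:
$A{\left(j,U \right)} = 6 U$
$T{\left(f,X \right)} = \frac{\left(-123 + f\right) \left(X + 6 f\right)}{8}$ ($T{\left(f,X \right)} = \frac{\left(f - 123\right) \left(X + 6 f\right)}{8} = \frac{\left(-123 + f\right) \left(X + 6 f\right)}{8}$)
$-29977 + T{\left(F{\left(4,-1 \right)},71 \right)} = -29977 + \left(\left(- \frac{369}{4}\right) \left(-1\right) - \frac{8733}{8} + \frac{3 \left(-1\right)^{2}}{4} + \frac{1}{8} \cdot 71 \left(-1\right)\right) = -29977 + \left(\frac{369}{4} - \frac{8733}{8} + \frac{3}{4} \cdot 1 - \frac{71}{8}\right) = -29977 + \left(\frac{369}{4} - \frac{8733}{8} + \frac{3}{4} - \frac{71}{8}\right) = -29977 - \frac{2015}{2} = - \frac{61969}{2}$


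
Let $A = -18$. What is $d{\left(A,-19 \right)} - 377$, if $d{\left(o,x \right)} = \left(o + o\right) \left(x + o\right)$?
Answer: $955$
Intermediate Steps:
$d{\left(o,x \right)} = 2 o \left(o + x\right)$
$d{\left(A,-19 \right)} - 377 = 2 \left(-18\right) \left(-18 - 19\right) - 377 = 2 \left(-18\right) \left(-37\right) - 377 = 1332 - 377 = 955$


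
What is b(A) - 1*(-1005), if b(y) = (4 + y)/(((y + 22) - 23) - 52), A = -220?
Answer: 91527/91 ≈ 1005.8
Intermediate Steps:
b(y) = (4 + y)/(-53 + y) (b(y) = (4 + y)/(((22 + y) - 23) - 52) = (4 + y)/((-1 + y) - 52) = (4 + y)/(-53 + y))
b(A) - 1*(-1005) = (4 - 220)/(-53 - 220) - 1*(-1005) = -216/(-273) + 1005 = -1/273*(-216) + 1005 = 72/91 + 1005 = 91527/91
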